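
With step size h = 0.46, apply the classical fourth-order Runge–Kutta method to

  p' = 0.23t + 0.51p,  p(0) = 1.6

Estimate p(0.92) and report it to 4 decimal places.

RK4: k1 = f(t_n, p_n); k2 = f(t_n + h/2, p_n + (h/2)·k1); k3 = f(t_n + h/2, p_n + (h/2)·k2); k4 = f(t_n + h, p_n + h·k3); p_{n+1} = p_n + (h/6)·(k1 + 2k2 + 2k3 + k4).
t=0.000000, p=1.600000:
  k1 = f(0.000000, 1.600000) = 0.816000
  k2 = f(0.230000, 1.787680) = 0.964617
  k3 = f(0.230000, 1.821862) = 0.982050
  k4 = f(0.460000, 2.051743) = 1.152189
  p ← 1.600000 + (0.46/6)·(k1 + 2k2 + 2k3 + k4) = 2.049383
t=0.460000, p=2.049383:
  k1 = f(0.460000, 2.049383) = 1.150985
  k2 = f(0.690000, 2.314110) = 1.338896
  k3 = f(0.690000, 2.357329) = 1.360938
  k4 = f(0.920000, 2.675415) = 1.576062
  p ← 2.049383 + (0.46/6)·(k1 + 2k2 + 2k3 + k4) = 2.672431
p(0.92) ≈ 2.6724

2.6724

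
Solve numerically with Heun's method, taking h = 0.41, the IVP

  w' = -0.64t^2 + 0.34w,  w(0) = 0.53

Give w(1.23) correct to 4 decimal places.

0.3458

Heun: k1 = f(t_n, w_n); k2 = f(t_n + h, w_n + h·k1); w_{n+1} = w_n + (h/2)·(k1 + k2).
t=0.000000, w=0.530000:
  k1 = f(0.000000, 0.530000) = 0.180200
  k2 = f(0.410000, 0.603882) = 0.097736
  w ← 0.530000 + (0.41/2)·(0.180200 + 0.097736) = 0.586977
t=0.410000, w=0.586977:
  k1 = f(0.410000, 0.586977) = 0.091988
  k2 = f(0.820000, 0.624692) = -0.217941
  w ← 0.586977 + (0.41/2)·(0.091988 + (-0.217941)) = 0.561157
t=0.820000, w=0.561157:
  k1 = f(0.820000, 0.561157) = -0.239543
  k2 = f(1.230000, 0.462944) = -0.810855
  w ← 0.561157 + (0.41/2)·(-0.239543 + (-0.810855)) = 0.345825
w(1.23) ≈ 0.3458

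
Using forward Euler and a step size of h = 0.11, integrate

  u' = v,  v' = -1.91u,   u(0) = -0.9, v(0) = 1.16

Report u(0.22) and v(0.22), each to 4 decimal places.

-0.6240, 1.5114

Euler on (u,v): u_{n+1} = u_n + h·u', v_{n+1} = v_n + h·v'.
0.000000: (-0.900000, 1.160000); f=(1.160000, 1.719000) → (-0.772400, 1.349090)
0.110000: (-0.772400, 1.349090); f=(1.349090, 1.475284) → (-0.624000, 1.511371)
(u(0.22), v(0.22)) ≈ (-0.6240, 1.5114)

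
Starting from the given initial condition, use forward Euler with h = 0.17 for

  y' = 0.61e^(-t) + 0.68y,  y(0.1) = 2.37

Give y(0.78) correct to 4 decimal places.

4.0306

Euler: y_{n+1} = y_n + h·f(t_n, y_n).
t=0.100000, y=2.370000: f=2.163551 → y ← 2.370000 + 0.17·2.163551 = 2.737804
t=0.270000, y=2.737804: f=2.327368 → y ← 2.737804 + 0.17·2.327368 = 3.133456
t=0.440000, y=3.133456: f=2.523612 → y ← 3.133456 + 0.17·2.523612 = 3.562470
t=0.610000, y=3.562470: f=2.753924 → y ← 3.562470 + 0.17·2.753924 = 4.030637
y(0.78) ≈ 4.0306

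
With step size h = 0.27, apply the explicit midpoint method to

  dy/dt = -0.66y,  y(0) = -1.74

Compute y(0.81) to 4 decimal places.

Midpoint: k1 = f(t_n, y_n); k2 = f(t_n + h/2, y_n + (h/2)·k1); y_{n+1} = y_n + h·k2.
t=0.000000, y=-1.740000:
  k1 = f(0.000000, -1.740000) = 1.148400
  k2 = f(0.135000, -1.584966) = 1.046078
  y ← -1.740000 + 0.27·1.046078 = -1.457559
t=0.270000, y=-1.457559:
  k1 = f(0.270000, -1.457559) = 0.961989
  k2 = f(0.405000, -1.327691) = 0.876276
  y ← -1.457559 + 0.27·0.876276 = -1.220965
t=0.540000, y=-1.220965:
  k1 = f(0.540000, -1.220965) = 0.805837
  k2 = f(0.675000, -1.112177) = 0.734037
  y ← -1.220965 + 0.27·0.734037 = -1.022775
y(0.81) ≈ -1.0228

-1.0228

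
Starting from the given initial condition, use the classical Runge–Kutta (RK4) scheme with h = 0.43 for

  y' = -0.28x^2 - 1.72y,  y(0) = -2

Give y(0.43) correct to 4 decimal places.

-0.9642

RK4: k1 = f(x_n, y_n); k2 = f(x_n + h/2, y_n + (h/2)·k1); k3 = f(x_n + h/2, y_n + (h/2)·k2); k4 = f(x_n + h, y_n + h·k3); y_{n+1} = y_n + (h/6)·(k1 + 2k2 + 2k3 + k4).
x=0.000000, y=-2.000000:
  k1 = f(0.000000, -2.000000) = 3.440000
  k2 = f(0.215000, -1.260400) = 2.154945
  k3 = f(0.215000, -1.536687) = 2.630158
  k4 = f(0.430000, -0.869032) = 1.442963
  y ← -2.000000 + (0.43/6)·(k1 + 2k2 + 2k3 + k4) = -0.964190
y(0.43) ≈ -0.9642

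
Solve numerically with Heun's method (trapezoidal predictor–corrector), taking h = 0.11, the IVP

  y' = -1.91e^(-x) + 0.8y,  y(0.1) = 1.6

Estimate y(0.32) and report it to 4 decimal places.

1.5327

Heun: k1 = f(x_n, y_n); k2 = f(x_n + h, y_n + h·k1); y_{n+1} = y_n + (h/2)·(k1 + k2).
x=0.100000, y=1.600000:
  k1 = f(0.100000, 1.600000) = -0.448239
  k2 = f(0.210000, 1.550694) = -0.307661
  y ← 1.600000 + (0.11/2)·(-0.448239 + (-0.307661)) = 1.558425
x=0.210000, y=1.558425:
  k1 = f(0.210000, 1.558425) = -0.301476
  k2 = f(0.320000, 1.525263) = -0.166734
  y ← 1.558425 + (0.11/2)·(-0.301476 + (-0.166734)) = 1.532674
y(0.32) ≈ 1.5327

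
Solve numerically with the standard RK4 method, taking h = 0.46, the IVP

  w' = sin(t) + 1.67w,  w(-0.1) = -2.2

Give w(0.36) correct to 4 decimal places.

RK4: k1 = f(t_n, w_n); k2 = f(t_n + h/2, w_n + (h/2)·k1); k3 = f(t_n + h/2, w_n + (h/2)·k2); k4 = f(t_n + h, w_n + h·k3); w_{n+1} = w_n + (h/6)·(k1 + 2k2 + 2k3 + k4).
t=-0.100000, w=-2.200000:
  k1 = f(-0.100000, -2.200000) = -3.773833
  k2 = f(0.130000, -3.067982) = -4.993895
  k3 = f(0.130000, -3.348596) = -5.462521
  k4 = f(0.360000, -4.712760) = -7.518034
  w ← -2.200000 + (0.46/6)·(k1 + 2k2 + 2k3 + k4) = -4.669027
w(0.36) ≈ -4.6690

-4.6690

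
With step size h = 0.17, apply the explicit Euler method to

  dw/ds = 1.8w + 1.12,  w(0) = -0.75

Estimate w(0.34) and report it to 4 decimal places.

Euler: w_{n+1} = w_n + h·f(s_n, w_n).
s=0.000000, w=-0.750000: f=-0.230000 → w ← -0.750000 + 0.17·(-0.230000) = -0.789100
s=0.170000, w=-0.789100: f=-0.300380 → w ← -0.789100 + 0.17·(-0.300380) = -0.840165
w(0.34) ≈ -0.8402

-0.8402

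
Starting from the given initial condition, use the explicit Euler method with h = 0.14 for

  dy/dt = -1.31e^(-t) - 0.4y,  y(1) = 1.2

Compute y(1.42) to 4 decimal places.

Euler: y_{n+1} = y_n + h·f(t_n, y_n).
t=1.000000, y=1.200000: f=-0.961922 → y ← 1.200000 + 0.14·(-0.961922) = 1.065331
t=1.140000, y=1.065331: f=-0.845095 → y ← 1.065331 + 0.14·(-0.845095) = 0.947018
t=1.280000, y=0.947018: f=-0.743036 → y ← 0.947018 + 0.14·(-0.743036) = 0.842993
y(1.42) ≈ 0.8430

0.8430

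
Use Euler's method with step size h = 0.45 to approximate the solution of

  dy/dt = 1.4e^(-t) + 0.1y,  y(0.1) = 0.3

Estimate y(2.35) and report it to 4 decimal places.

Euler: y_{n+1} = y_n + h·f(t_n, y_n).
t=0.100000, y=0.300000: f=1.296772 → y ← 0.300000 + 0.45·1.296772 = 0.883548
t=0.550000, y=0.883548: f=0.896084 → y ← 0.883548 + 0.45·0.896084 = 1.286786
t=1.000000, y=1.286786: f=0.643710 → y ← 1.286786 + 0.45·0.643710 = 1.576455
t=1.450000, y=1.576455: f=0.486044 → y ← 1.576455 + 0.45·0.486044 = 1.795175
t=1.900000, y=1.795175: f=0.388914 → y ← 1.795175 + 0.45·0.388914 = 1.970186
y(2.35) ≈ 1.9702

1.9702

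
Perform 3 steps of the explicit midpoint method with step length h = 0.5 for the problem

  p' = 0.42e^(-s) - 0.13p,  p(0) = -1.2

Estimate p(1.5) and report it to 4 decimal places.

Midpoint: k1 = f(s_n, p_n); k2 = f(s_n + h/2, p_n + (h/2)·k1); p_{n+1} = p_n + h·k2.
s=0.000000, p=-1.200000:
  k1 = f(0.000000, -1.200000) = 0.576000
  k2 = f(0.250000, -1.056000) = 0.464376
  p ← -1.200000 + 0.5·0.464376 = -0.967812
s=0.500000, p=-0.967812:
  k1 = f(0.500000, -0.967812) = 0.380558
  k2 = f(0.750000, -0.872672) = 0.311841
  p ← -0.967812 + 0.5·0.311841 = -0.811891
s=1.000000, p=-0.811891:
  k1 = f(1.000000, -0.811891) = 0.260055
  k2 = f(1.250000, -0.746877) = 0.217426
  p ← -0.811891 + 0.5·0.217426 = -0.703178
p(1.5) ≈ -0.7032

-0.7032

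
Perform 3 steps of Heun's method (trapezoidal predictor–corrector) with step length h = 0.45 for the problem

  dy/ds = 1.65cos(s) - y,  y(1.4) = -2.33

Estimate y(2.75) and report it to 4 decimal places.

Heun: k1 = f(s_n, y_n); k2 = f(s_n + h, y_n + h·k1); y_{n+1} = y_n + (h/2)·(k1 + k2).
s=1.400000, y=-2.330000:
  k1 = f(1.400000, -2.330000) = 2.610446
  k2 = f(1.850000, -1.155299) = 0.700575
  y ← -2.330000 + (0.45/2)·(2.610446 + 0.700575) = -1.585020
s=1.850000, y=-1.585020:
  k1 = f(1.850000, -1.585020) = 1.130296
  k2 = f(2.300000, -1.076387) = -0.022969
  y ← -1.585020 + (0.45/2)·(1.130296 + (-0.022969)) = -1.335871
s=2.300000, y=-1.335871:
  k1 = f(2.300000, -1.335871) = 0.236516
  k2 = f(2.750000, -1.229439) = -0.295660
  y ← -1.335871 + (0.45/2)·(0.236516 + (-0.295660)) = -1.349179
y(2.75) ≈ -1.3492

-1.3492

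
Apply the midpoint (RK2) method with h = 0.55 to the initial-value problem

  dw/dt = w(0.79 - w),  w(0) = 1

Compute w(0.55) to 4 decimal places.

Midpoint: k1 = f(t_n, w_n); k2 = f(t_n + h/2, w_n + (h/2)·k1); w_{n+1} = w_n + h·k2.
t=0.000000, w=1.000000:
  k1 = f(0.000000, 1.000000) = -0.210000
  k2 = f(0.275000, 0.942250) = -0.143458
  w ← 1.000000 + 0.55·(-0.143458) = 0.921098
w(0.55) ≈ 0.9211

0.9211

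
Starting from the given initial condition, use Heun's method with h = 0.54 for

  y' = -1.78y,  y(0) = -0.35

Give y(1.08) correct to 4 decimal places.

Heun: k1 = f(x_n, y_n); k2 = f(x_n + h, y_n + h·k1); y_{n+1} = y_n + (h/2)·(k1 + k2).
x=0.000000, y=-0.350000:
  k1 = f(0.000000, -0.350000) = 0.623000
  k2 = f(0.540000, -0.013580) = 0.024172
  y ← -0.350000 + (0.54/2)·(0.623000 + 0.024172) = -0.175263
x=0.540000, y=-0.175263:
  k1 = f(0.540000, -0.175263) = 0.311969
  k2 = f(1.080000, -0.006800) = 0.012104
  y ← -0.175263 + (0.54/2)·(0.311969 + 0.012104) = -0.087764
y(1.08) ≈ -0.0878

-0.0878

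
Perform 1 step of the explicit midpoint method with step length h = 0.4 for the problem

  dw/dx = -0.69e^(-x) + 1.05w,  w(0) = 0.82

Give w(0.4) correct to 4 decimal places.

Midpoint: k1 = f(x_n, w_n); k2 = f(x_n + h/2, w_n + (h/2)·k1); w_{n+1} = w_n + h·k2.
x=0.000000, w=0.820000:
  k1 = f(0.000000, 0.820000) = 0.171000
  k2 = f(0.200000, 0.854200) = 0.331986
  w ← 0.820000 + 0.4·0.331986 = 0.952794
w(0.4) ≈ 0.9528

0.9528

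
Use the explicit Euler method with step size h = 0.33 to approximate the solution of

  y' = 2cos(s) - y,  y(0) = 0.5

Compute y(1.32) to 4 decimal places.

Euler: y_{n+1} = y_n + h·f(s_n, y_n).
s=0.000000, y=0.500000: f=1.500000 → y ← 0.500000 + 0.33·1.500000 = 0.995000
s=0.330000, y=0.995000: f=0.897085 → y ← 0.995000 + 0.33·0.897085 = 1.291038
s=0.660000, y=1.291038: f=0.288947 → y ← 1.291038 + 0.33·0.288947 = 1.386390
s=0.990000, y=1.386390: f=-0.289011 → y ← 1.386390 + 0.33·(-0.289011) = 1.291017
y(1.32) ≈ 1.2910

1.2910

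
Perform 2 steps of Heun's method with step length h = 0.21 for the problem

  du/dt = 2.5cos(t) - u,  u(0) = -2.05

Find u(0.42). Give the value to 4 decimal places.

-0.5324

Heun: k1 = f(t_n, u_n); k2 = f(t_n + h, u_n + h·k1); u_{n+1} = u_n + (h/2)·(k1 + k2).
t=0.000000, u=-2.050000:
  k1 = f(0.000000, -2.050000) = 4.550000
  k2 = f(0.210000, -1.094500) = 3.539577
  u ← -2.050000 + (0.21/2)·(4.550000 + 3.539577) = -1.200594
t=0.210000, u=-1.200594:
  k1 = f(0.210000, -1.200594) = 3.645672
  k2 = f(0.420000, -0.435003) = 2.717726
  u ← -1.200594 + (0.21/2)·(3.645672 + 2.717726) = -0.532438
u(0.42) ≈ -0.5324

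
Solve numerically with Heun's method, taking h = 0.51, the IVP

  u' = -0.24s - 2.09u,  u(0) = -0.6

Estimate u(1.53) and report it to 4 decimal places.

-0.2037

Heun: k1 = f(s_n, u_n); k2 = f(s_n + h, u_n + h·k1); u_{n+1} = u_n + (h/2)·(k1 + k2).
s=0.000000, u=-0.600000:
  k1 = f(0.000000, -0.600000) = 1.254000
  k2 = f(0.510000, 0.039540) = -0.205039
  u ← -0.600000 + (0.51/2)·(1.254000 + (-0.205039)) = -0.332515
s=0.510000, u=-0.332515:
  k1 = f(0.510000, -0.332515) = 0.572556
  k2 = f(1.020000, -0.040511) = -0.160131
  u ← -0.332515 + (0.51/2)·(0.572556 + (-0.160131)) = -0.227347
s=1.020000, u=-0.227347:
  k1 = f(1.020000, -0.227347) = 0.230354
  k2 = f(1.530000, -0.109866) = -0.137580
  u ← -0.227347 + (0.51/2)·(0.230354 + (-0.137580)) = -0.203689
u(1.53) ≈ -0.2037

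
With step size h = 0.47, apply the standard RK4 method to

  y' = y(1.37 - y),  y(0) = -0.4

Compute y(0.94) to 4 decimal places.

-5.3160

RK4: k1 = f(t_n, y_n); k2 = f(t_n + h/2, y_n + (h/2)·k1); k3 = f(t_n + h/2, y_n + (h/2)·k2); k4 = f(t_n + h, y_n + h·k3); y_{n+1} = y_n + (h/6)·(k1 + 2k2 + 2k3 + k4).
t=0.000000, y=-0.400000:
  k1 = f(0.000000, -0.400000) = -0.708000
  k2 = f(0.235000, -0.566380) = -1.096727
  k3 = f(0.235000, -0.657731) = -1.333701
  k4 = f(0.470000, -1.026839) = -2.461169
  y ← -0.400000 + (0.47/6)·(k1 + 2k2 + 2k3 + k4) = -1.029019
t=0.470000, y=-1.029019:
  k1 = f(0.470000, -1.029019) = -2.468635
  k2 = f(0.705000, -1.609148) = -4.793889
  k3 = f(0.705000, -2.155583) = -7.599685
  k4 = f(0.940000, -4.600871) = -27.471203
  y ← -1.029019 + (0.47/6)·(k1 + 2k2 + 2k3 + k4) = -5.315966
y(0.94) ≈ -5.3160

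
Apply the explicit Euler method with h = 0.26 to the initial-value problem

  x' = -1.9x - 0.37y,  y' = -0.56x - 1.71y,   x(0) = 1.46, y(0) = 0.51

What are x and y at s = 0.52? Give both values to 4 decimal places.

Euler on (x,y): x_{n+1} = x_n + h·x', y_{n+1} = y_n + h·y'.
0.000000: (1.460000, 0.510000); f=(-2.962700, -1.689700) → (0.689698, 0.070678)
0.260000: (0.689698, 0.070678); f=(-1.336577, -0.507090) → (0.342188, -0.061165)
(x(0.52), y(0.52)) ≈ (0.3422, -0.0612)

0.3422, -0.0612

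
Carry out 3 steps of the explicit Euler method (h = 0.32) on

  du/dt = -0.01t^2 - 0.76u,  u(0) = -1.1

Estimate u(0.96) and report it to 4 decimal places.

-0.4784

Euler: u_{n+1} = u_n + h·f(t_n, u_n).
t=0.000000, u=-1.100000: f=0.836000 → u ← -1.100000 + 0.32·0.836000 = -0.832480
t=0.320000, u=-0.832480: f=0.631661 → u ← -0.832480 + 0.32·0.631661 = -0.630349
t=0.640000, u=-0.630349: f=0.474969 → u ← -0.630349 + 0.32·0.474969 = -0.478358
u(0.96) ≈ -0.4784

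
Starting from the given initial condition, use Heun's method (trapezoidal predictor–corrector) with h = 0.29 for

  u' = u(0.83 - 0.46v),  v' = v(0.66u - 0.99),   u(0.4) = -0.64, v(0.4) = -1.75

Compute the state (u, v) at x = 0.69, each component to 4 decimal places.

Heun on (u,v): k1 = f(x_n, state_n); k2 = f(x_n + h, state_n + h·k1); state_{n+1} = state_n + (h/2)·(k1 + k2).
0.400000: (-0.640000, -1.750000)
  k1 = (-1.046400, 2.471700)
  predictor → (-0.943456, -1.033207)
  k2 = (-1.231470, 1.666233)
  → (-0.970291, -1.150000)
(u(0.69), v(0.69)) ≈ (-0.9703, -1.1500)

-0.9703, -1.1500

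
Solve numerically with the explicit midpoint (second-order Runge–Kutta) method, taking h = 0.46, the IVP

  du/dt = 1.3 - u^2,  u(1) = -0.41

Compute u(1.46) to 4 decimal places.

0.1777

Midpoint: k1 = f(t_n, u_n); k2 = f(t_n + h/2, u_n + (h/2)·k1); u_{n+1} = u_n + h·k2.
t=1.000000, u=-0.410000:
  k1 = f(1.000000, -0.410000) = 1.131900
  k2 = f(1.230000, -0.149663) = 1.277601
  u ← -0.410000 + 0.46·1.277601 = 0.177696
u(1.46) ≈ 0.1777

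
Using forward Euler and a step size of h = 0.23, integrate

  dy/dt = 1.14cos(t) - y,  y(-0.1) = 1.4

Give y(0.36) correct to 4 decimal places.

1.2909

Euler: y_{n+1} = y_n + h·f(t_n, y_n).
t=-0.100000, y=1.400000: f=-0.265695 → y ← 1.400000 + 0.23·(-0.265695) = 1.338890
t=0.130000, y=1.338890: f=-0.208510 → y ← 1.338890 + 0.23·(-0.208510) = 1.290933
y(0.36) ≈ 1.2909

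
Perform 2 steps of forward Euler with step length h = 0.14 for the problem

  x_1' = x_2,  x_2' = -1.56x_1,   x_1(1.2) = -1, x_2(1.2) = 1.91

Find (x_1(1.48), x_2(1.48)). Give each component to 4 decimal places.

Euler on (x_1,x_2): x_1_{n+1} = x_1_n + h·x_1', x_2_{n+1} = x_2_n + h·x_2'.
1.200000: (-1.000000, 1.910000); f=(1.910000, 1.560000) → (-0.732600, 2.128400)
1.340000: (-0.732600, 2.128400); f=(2.128400, 1.142856) → (-0.434624, 2.288400)
(x_1(1.48), x_2(1.48)) ≈ (-0.4346, 2.2884)

-0.4346, 2.2884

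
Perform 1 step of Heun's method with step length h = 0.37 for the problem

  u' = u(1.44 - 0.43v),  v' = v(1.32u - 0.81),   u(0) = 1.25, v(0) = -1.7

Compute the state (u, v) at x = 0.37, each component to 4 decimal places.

2.7521, -2.8569

Heun on (u,v): k1 = f(x_n, state_n); k2 = f(x_n + h, state_n + h·k1); state_{n+1} = state_n + (h/2)·(k1 + k2).
0.000000: (1.250000, -1.700000)
  k1 = (2.713750, -1.428000)
  predictor → (2.254087, -2.228360)
  k2 = (5.405741, -4.825281)
  → (2.752106, -2.856857)
(u(0.37), v(0.37)) ≈ (2.7521, -2.8569)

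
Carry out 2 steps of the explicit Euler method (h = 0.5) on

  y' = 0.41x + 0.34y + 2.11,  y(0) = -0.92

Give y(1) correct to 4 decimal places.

1.1325

Euler: y_{n+1} = y_n + h·f(x_n, y_n).
x=0.000000, y=-0.920000: f=1.797200 → y ← -0.920000 + 0.5·1.797200 = -0.021400
x=0.500000, y=-0.021400: f=2.307724 → y ← -0.021400 + 0.5·2.307724 = 1.132462
y(1) ≈ 1.1325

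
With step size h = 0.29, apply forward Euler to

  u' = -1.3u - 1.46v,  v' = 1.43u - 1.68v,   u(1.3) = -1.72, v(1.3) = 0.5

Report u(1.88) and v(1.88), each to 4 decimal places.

Euler on (u,v): u_{n+1} = u_n + h·u', v_{n+1} = v_n + h·v'.
1.300000: (-1.720000, 0.500000); f=(1.506000, -3.299600) → (-1.283260, -0.456884)
1.590000: (-1.283260, -0.456884); f=(2.335289, -1.067497) → (-0.606026, -0.766458)
(u(1.88), v(1.88)) ≈ (-0.6060, -0.7665)

-0.6060, -0.7665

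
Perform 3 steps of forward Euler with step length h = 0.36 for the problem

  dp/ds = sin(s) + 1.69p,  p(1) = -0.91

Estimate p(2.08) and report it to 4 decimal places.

-2.0805

Euler: p_{n+1} = p_n + h·f(s_n, p_n).
s=1.000000, p=-0.910000: f=-0.696429 → p ← -0.910000 + 0.36·(-0.696429) = -1.160714
s=1.360000, p=-1.160714: f=-0.983743 → p ← -1.160714 + 0.36·(-0.983743) = -1.514862
s=1.720000, p=-1.514862: f=-1.571227 → p ← -1.514862 + 0.36·(-1.571227) = -2.080503
p(2.08) ≈ -2.0805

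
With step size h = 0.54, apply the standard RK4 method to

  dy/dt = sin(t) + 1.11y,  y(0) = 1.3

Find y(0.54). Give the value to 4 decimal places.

RK4: k1 = f(t_n, y_n); k2 = f(t_n + h/2, y_n + (h/2)·k1); k3 = f(t_n + h/2, y_n + (h/2)·k2); k4 = f(t_n + h, y_n + h·k3); y_{n+1} = y_n + (h/6)·(k1 + 2k2 + 2k3 + k4).
t=0.000000, y=1.300000:
  k1 = f(0.000000, 1.300000) = 1.443000
  k2 = f(0.270000, 1.689610) = 2.142199
  k3 = f(0.270000, 1.878394) = 2.351748
  k4 = f(0.540000, 2.569944) = 3.366774
  y ← 1.300000 + (0.54/6)·(k1 + 2k2 + 2k3 + k4) = 2.541790
y(0.54) ≈ 2.5418

2.5418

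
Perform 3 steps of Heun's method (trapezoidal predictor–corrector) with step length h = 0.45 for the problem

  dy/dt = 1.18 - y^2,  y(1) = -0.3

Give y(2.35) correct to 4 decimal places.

0.8436

Heun: k1 = f(t_n, y_n); k2 = f(t_n + h, y_n + h·k1); y_{n+1} = y_n + (h/2)·(k1 + k2).
t=1.000000, y=-0.300000:
  k1 = f(1.000000, -0.300000) = 1.090000
  k2 = f(1.450000, 0.190500) = 1.143710
  y ← -0.300000 + (0.45/2)·(1.090000 + 1.143710) = 0.202585
t=1.450000, y=0.202585:
  k1 = f(1.450000, 0.202585) = 1.138959
  k2 = f(1.900000, 0.715116) = 0.668608
  y ← 0.202585 + (0.45/2)·(1.138959 + 0.668608) = 0.609287
t=1.900000, y=0.609287:
  k1 = f(1.900000, 0.609287) = 0.808769
  k2 = f(2.350000, 0.973233) = 0.232817
  y ← 0.609287 + (0.45/2)·(0.808769 + 0.232817) = 0.843644
y(2.35) ≈ 0.8436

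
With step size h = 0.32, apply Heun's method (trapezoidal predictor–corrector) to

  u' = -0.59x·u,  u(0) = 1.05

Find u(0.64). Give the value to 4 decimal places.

0.9297

Heun: k1 = f(x_n, u_n); k2 = f(x_n + h, u_n + h·k1); u_{n+1} = u_n + (h/2)·(k1 + k2).
x=0.000000, u=1.050000:
  k1 = f(0.000000, 1.050000) = 0.000000
  k2 = f(0.320000, 1.050000) = -0.198240
  u ← 1.050000 + (0.32/2)·(0.000000 + (-0.198240)) = 1.018282
x=0.320000, u=1.018282:
  k1 = f(0.320000, 1.018282) = -0.192252
  k2 = f(0.640000, 0.956761) = -0.361273
  u ← 1.018282 + (0.32/2)·(-0.192252 + (-0.361273)) = 0.929718
u(0.64) ≈ 0.9297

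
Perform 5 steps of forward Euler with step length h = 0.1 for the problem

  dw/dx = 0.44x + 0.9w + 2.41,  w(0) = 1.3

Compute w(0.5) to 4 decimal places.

3.4907

Euler: w_{n+1} = w_n + h·f(x_n, w_n).
x=0.000000, w=1.300000: f=3.580000 → w ← 1.300000 + 0.1·3.580000 = 1.658000
x=0.100000, w=1.658000: f=3.946200 → w ← 1.658000 + 0.1·3.946200 = 2.052620
x=0.200000, w=2.052620: f=4.345358 → w ← 2.052620 + 0.1·4.345358 = 2.487156
x=0.300000, w=2.487156: f=4.780440 → w ← 2.487156 + 0.1·4.780440 = 2.965200
x=0.400000, w=2.965200: f=5.254680 → w ← 2.965200 + 0.1·5.254680 = 3.490668
w(0.5) ≈ 3.4907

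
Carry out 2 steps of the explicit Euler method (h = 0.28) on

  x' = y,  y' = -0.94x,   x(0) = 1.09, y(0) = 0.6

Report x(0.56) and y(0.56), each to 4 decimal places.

1.3457, -0.0180

Euler on (x,y): x_{n+1} = x_n + h·x', y_{n+1} = y_n + h·y'.
0.000000: (1.090000, 0.600000); f=(0.600000, -1.024600) → (1.258000, 0.313112)
0.280000: (1.258000, 0.313112); f=(0.313112, -1.182520) → (1.345671, -0.017994)
(x(0.56), y(0.56)) ≈ (1.3457, -0.0180)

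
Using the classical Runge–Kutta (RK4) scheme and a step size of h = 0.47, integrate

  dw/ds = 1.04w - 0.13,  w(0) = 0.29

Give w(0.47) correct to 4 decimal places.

RK4: k1 = f(s_n, w_n); k2 = f(s_n + h/2, w_n + (h/2)·k1); k3 = f(s_n + h/2, w_n + (h/2)·k2); k4 = f(s_n + h, w_n + h·k3); w_{n+1} = w_n + (h/6)·(k1 + 2k2 + 2k3 + k4).
s=0.000000, w=0.290000:
  k1 = f(0.000000, 0.290000) = 0.171600
  k2 = f(0.235000, 0.330326) = 0.213539
  k3 = f(0.235000, 0.340182) = 0.223789
  k4 = f(0.470000, 0.395181) = 0.280988
  w ← 0.290000 + (0.47/6)·(k1 + 2k2 + 2k3 + k4) = 0.393967
w(0.47) ≈ 0.3940

0.3940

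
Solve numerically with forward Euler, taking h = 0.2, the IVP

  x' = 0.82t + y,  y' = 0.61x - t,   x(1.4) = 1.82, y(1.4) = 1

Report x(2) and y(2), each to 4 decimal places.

3.1749, 0.8659

Euler on (x,y): x_{n+1} = x_n + h·x', y_{n+1} = y_n + h·y'.
1.400000: (1.820000, 1.000000); f=(2.148000, -0.289800) → (2.249600, 0.942040)
1.600000: (2.249600, 0.942040); f=(2.254040, -0.227744) → (2.700408, 0.896491)
1.800000: (2.700408, 0.896491); f=(2.372491, -0.152751) → (3.174906, 0.865941)
(x(2), y(2)) ≈ (3.1749, 0.8659)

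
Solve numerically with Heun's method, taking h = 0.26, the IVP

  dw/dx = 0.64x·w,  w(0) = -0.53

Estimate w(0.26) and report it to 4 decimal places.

-0.5415

Heun: k1 = f(x_n, w_n); k2 = f(x_n + h, w_n + h·k1); w_{n+1} = w_n + (h/2)·(k1 + k2).
x=0.000000, w=-0.530000:
  k1 = f(0.000000, -0.530000) = 0.000000
  k2 = f(0.260000, -0.530000) = -0.088192
  w ← -0.530000 + (0.26/2)·(0.000000 + (-0.088192)) = -0.541465
w(0.26) ≈ -0.5415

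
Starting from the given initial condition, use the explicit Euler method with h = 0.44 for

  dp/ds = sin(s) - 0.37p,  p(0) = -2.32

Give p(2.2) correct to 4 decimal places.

0.1825

Euler: p_{n+1} = p_n + h·f(s_n, p_n).
s=0.000000, p=-2.320000: f=0.858400 → p ← -2.320000 + 0.44·0.858400 = -1.942304
s=0.440000, p=-1.942304: f=1.144592 → p ← -1.942304 + 0.44·1.144592 = -1.438684
s=0.880000, p=-1.438684: f=1.303052 → p ← -1.438684 + 0.44·1.303052 = -0.865341
s=1.320000, p=-0.865341: f=1.288891 → p ← -0.865341 + 0.44·1.288891 = -0.298229
s=1.760000, p=-0.298229: f=1.092499 → p ← -0.298229 + 0.44·1.092499 = 0.182471
p(2.2) ≈ 0.1825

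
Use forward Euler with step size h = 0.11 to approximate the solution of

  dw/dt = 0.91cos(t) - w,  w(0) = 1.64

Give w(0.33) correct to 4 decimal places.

1.4217

Euler: w_{n+1} = w_n + h·f(t_n, w_n).
t=0.000000, w=1.640000: f=-0.730000 → w ← 1.640000 + 0.11·(-0.730000) = 1.559700
t=0.110000, w=1.559700: f=-0.655200 → w ← 1.559700 + 0.11·(-0.655200) = 1.487628
t=0.220000, w=1.487628: f=-0.599561 → w ← 1.487628 + 0.11·(-0.599561) = 1.421676
w(0.33) ≈ 1.4217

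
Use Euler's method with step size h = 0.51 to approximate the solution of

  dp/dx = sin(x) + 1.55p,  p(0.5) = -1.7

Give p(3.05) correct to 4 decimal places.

-23.5517

Euler: p_{n+1} = p_n + h·f(x_n, p_n).
x=0.500000, p=-1.700000: f=-2.155574 → p ← -1.700000 + 0.51·(-2.155574) = -2.799343
x=1.010000, p=-2.799343: f=-3.492150 → p ← -2.799343 + 0.51·(-3.492150) = -4.580339
x=1.520000, p=-4.580339: f=-6.100816 → p ← -4.580339 + 0.51·(-6.100816) = -7.691755
x=2.030000, p=-7.691755: f=-11.025815 → p ← -7.691755 + 0.51·(-11.025815) = -13.314921
x=2.540000, p=-13.314921: f=-20.072172 → p ← -13.314921 + 0.51·(-20.072172) = -23.551729
p(3.05) ≈ -23.5517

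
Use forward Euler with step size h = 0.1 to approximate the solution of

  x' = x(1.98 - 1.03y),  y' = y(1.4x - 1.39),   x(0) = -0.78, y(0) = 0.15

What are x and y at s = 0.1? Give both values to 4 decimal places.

-0.9224, 0.1128

Euler on (x,y): x_{n+1} = x_n + h·x', y_{n+1} = y_n + h·y'.
0.000000: (-0.780000, 0.150000); f=(-1.423890, -0.372300) → (-0.922389, 0.112770)
(x(0.1), y(0.1)) ≈ (-0.9224, 0.1128)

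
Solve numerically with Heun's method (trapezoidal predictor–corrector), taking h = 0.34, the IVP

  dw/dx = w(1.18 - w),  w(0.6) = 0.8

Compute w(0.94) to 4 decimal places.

0.8942

Heun: k1 = f(x_n, w_n); k2 = f(x_n + h, w_n + h·k1); w_{n+1} = w_n + (h/2)·(k1 + k2).
x=0.600000, w=0.800000:
  k1 = f(0.600000, 0.800000) = 0.304000
  k2 = f(0.940000, 0.903360) = 0.249906
  w ← 0.800000 + (0.34/2)·(0.304000 + 0.249906) = 0.894164
w(0.94) ≈ 0.8942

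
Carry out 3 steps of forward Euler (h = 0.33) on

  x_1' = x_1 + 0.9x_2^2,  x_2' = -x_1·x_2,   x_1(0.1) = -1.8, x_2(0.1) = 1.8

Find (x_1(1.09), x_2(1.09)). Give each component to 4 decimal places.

Euler on (x_1,x_2): x_1_{n+1} = x_1_n + h·x_1', x_2_{n+1} = x_2_n + h·x_2'.
0.100000: (-1.800000, 1.800000); f=(1.116000, 3.240000) → (-1.431720, 2.869200)
0.430000: (-1.431720, 2.869200); f=(5.977358, 4.107891) → (0.540808, 4.224804)
0.760000: (0.540808, 4.224804); f=(16.604880, -2.284808) → (6.020419, 3.470817)
(x_1(1.09), x_2(1.09)) ≈ (6.0204, 3.4708)

6.0204, 3.4708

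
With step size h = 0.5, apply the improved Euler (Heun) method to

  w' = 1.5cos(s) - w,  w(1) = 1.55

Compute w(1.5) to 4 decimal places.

1.0966

Heun: k1 = f(s_n, w_n); k2 = f(s_n + h, w_n + h·k1); w_{n+1} = w_n + (h/2)·(k1 + k2).
s=1.000000, w=1.550000:
  k1 = f(1.000000, 1.550000) = -0.739547
  k2 = f(1.500000, 1.180227) = -1.074121
  w ← 1.550000 + (0.5/2)·(-0.739547 + (-1.074121)) = 1.096583
w(1.5) ≈ 1.0966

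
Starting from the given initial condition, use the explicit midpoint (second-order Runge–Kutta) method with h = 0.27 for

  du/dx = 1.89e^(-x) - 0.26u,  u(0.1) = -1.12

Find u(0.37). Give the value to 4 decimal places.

-0.6569

Midpoint: k1 = f(x_n, u_n); k2 = f(x_n + h/2, u_n + (h/2)·k1); u_{n+1} = u_n + h·k2.
x=0.100000, u=-1.120000:
  k1 = f(0.100000, -1.120000) = 2.001343
  k2 = f(0.235000, -0.849819) = 1.715132
  u ← -1.120000 + 0.27·1.715132 = -0.656914
u(0.37) ≈ -0.6569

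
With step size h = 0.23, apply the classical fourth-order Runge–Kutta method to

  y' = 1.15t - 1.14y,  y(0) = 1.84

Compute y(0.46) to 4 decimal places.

1.1921

RK4: k1 = f(t_n, y_n); k2 = f(t_n + h/2, y_n + (h/2)·k1); k3 = f(t_n + h/2, y_n + (h/2)·k2); k4 = f(t_n + h, y_n + h·k3); y_{n+1} = y_n + (h/6)·(k1 + 2k2 + 2k3 + k4).
t=0.000000, y=1.840000:
  k1 = f(0.000000, 1.840000) = -2.097600
  k2 = f(0.115000, 1.598776) = -1.690355
  k3 = f(0.115000, 1.645609) = -1.743745
  k4 = f(0.230000, 1.438939) = -1.375890
  y ← 1.840000 + (0.23/6)·(k1 + 2k2 + 2k3 + k4) = 1.443569
t=0.230000, y=1.443569:
  k1 = f(0.230000, 1.443569) = -1.381168
  k2 = f(0.345000, 1.284734) = -1.067847
  k3 = f(0.345000, 1.320766) = -1.108923
  k4 = f(0.460000, 1.188516) = -0.825908
  y ← 1.443569 + (0.23/6)·(k1 + 2k2 + 2k3 + k4) = 1.192078
y(0.46) ≈ 1.1921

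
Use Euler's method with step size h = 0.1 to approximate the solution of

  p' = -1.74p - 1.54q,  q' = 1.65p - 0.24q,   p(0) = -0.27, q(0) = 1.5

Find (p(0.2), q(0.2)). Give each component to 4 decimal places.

Euler on (p,q): p_{n+1} = p_n + h·p', q_{n+1} = q_n + h·q'.
0.000000: (-0.270000, 1.500000); f=(-1.840200, -0.805500) → (-0.454020, 1.419450)
0.100000: (-0.454020, 1.419450); f=(-1.395958, -1.089801) → (-0.593616, 1.310470)
(p(0.2), q(0.2)) ≈ (-0.5936, 1.3105)

-0.5936, 1.3105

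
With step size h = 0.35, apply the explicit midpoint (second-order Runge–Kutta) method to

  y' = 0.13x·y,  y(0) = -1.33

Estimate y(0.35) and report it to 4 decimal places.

-1.3406

Midpoint: k1 = f(x_n, y_n); k2 = f(x_n + h/2, y_n + (h/2)·k1); y_{n+1} = y_n + h·k2.
x=0.000000, y=-1.330000:
  k1 = f(0.000000, -1.330000) = 0.000000
  k2 = f(0.175000, -1.330000) = -0.030257
  y ← -1.330000 + 0.35·(-0.030257) = -1.340590
y(0.35) ≈ -1.3406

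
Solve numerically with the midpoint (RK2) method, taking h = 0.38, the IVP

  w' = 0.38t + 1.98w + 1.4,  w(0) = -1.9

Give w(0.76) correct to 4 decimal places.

-5.4907

Midpoint: k1 = f(t_n, w_n); k2 = f(t_n + h/2, w_n + (h/2)·k1); w_{n+1} = w_n + h·k2.
t=0.000000, w=-1.900000:
  k1 = f(0.000000, -1.900000) = -2.362000
  k2 = f(0.190000, -2.348780) = -3.178384
  w ← -1.900000 + 0.38·(-3.178384) = -3.107786
t=0.380000, w=-3.107786:
  k1 = f(0.380000, -3.107786) = -4.609016
  k2 = f(0.570000, -3.983499) = -6.270728
  w ← -3.107786 + 0.38·(-6.270728) = -5.490663
w(0.76) ≈ -5.4907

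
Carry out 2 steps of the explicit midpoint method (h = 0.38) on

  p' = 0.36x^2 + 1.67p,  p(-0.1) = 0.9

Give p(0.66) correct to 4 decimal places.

3.0701

Midpoint: k1 = f(x_n, p_n); k2 = f(x_n + h/2, p_n + (h/2)·k1); p_{n+1} = p_n + h·k2.
x=-0.100000, p=0.900000:
  k1 = f(-0.100000, 0.900000) = 1.506600
  k2 = f(0.090000, 1.186254) = 1.983960
  p ← 0.900000 + 0.38·1.983960 = 1.653905
x=0.280000, p=1.653905:
  k1 = f(0.280000, 1.653905) = 2.790245
  k2 = f(0.470000, 2.184051) = 3.726890
  p ← 1.653905 + 0.38·3.726890 = 3.070123
p(0.66) ≈ 3.0701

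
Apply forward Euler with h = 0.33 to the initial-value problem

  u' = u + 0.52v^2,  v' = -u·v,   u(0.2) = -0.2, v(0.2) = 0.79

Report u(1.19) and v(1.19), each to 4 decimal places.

Euler on (u,v): u_{n+1} = u_n + h·u', v_{n+1} = v_n + h·v'.
0.200000: (-0.200000, 0.790000); f=(0.124532, 0.158000) → (-0.158904, 0.842140)
0.530000: (-0.158904, 0.842140); f=(0.209879, 0.133820) → (-0.089644, 0.886301)
0.860000: (-0.089644, 0.886301); f=(0.318831, 0.079452) → (0.015570, 0.912520)
(u(1.19), v(1.19)) ≈ (0.0156, 0.9125)

0.0156, 0.9125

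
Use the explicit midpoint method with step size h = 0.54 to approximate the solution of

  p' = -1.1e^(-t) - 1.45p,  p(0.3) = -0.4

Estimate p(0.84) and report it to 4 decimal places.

Midpoint: k1 = f(t_n, p_n); k2 = f(t_n + h/2, p_n + (h/2)·k1); p_{n+1} = p_n + h·k2.
t=0.300000, p=-0.400000:
  k1 = f(0.300000, -0.400000) = -0.234900
  k2 = f(0.570000, -0.463423) = 0.049885
  p ← -0.400000 + 0.54·0.049885 = -0.373062
p(0.84) ≈ -0.3731

-0.3731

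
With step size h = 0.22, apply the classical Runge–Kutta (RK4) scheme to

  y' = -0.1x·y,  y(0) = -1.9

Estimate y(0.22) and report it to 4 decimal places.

RK4: k1 = f(x_n, y_n); k2 = f(x_n + h/2, y_n + (h/2)·k1); k3 = f(x_n + h/2, y_n + (h/2)·k2); k4 = f(x_n + h, y_n + h·k3); y_{n+1} = y_n + (h/6)·(k1 + 2k2 + 2k3 + k4).
x=0.000000, y=-1.900000:
  k1 = f(0.000000, -1.900000) = 0.000000
  k2 = f(0.110000, -1.900000) = 0.020900
  k3 = f(0.110000, -1.897701) = 0.020875
  k4 = f(0.220000, -1.895408) = 0.041699
  y ← -1.900000 + (0.22/6)·(k1 + 2k2 + 2k3 + k4) = -1.895408
y(0.22) ≈ -1.8954

-1.8954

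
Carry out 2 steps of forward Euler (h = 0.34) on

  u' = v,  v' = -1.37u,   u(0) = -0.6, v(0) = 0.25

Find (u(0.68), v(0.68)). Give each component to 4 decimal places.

-0.3350, 0.7694

Euler on (u,v): u_{n+1} = u_n + h·u', v_{n+1} = v_n + h·v'.
0.000000: (-0.600000, 0.250000); f=(0.250000, 0.822000) → (-0.515000, 0.529480)
0.340000: (-0.515000, 0.529480); f=(0.529480, 0.705550) → (-0.334977, 0.769367)
(u(0.68), v(0.68)) ≈ (-0.3350, 0.7694)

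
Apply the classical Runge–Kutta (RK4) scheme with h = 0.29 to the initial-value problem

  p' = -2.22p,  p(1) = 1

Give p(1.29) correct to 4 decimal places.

RK4: k1 = f(s_n, p_n); k2 = f(s_n + h/2, p_n + (h/2)·k1); k3 = f(s_n + h/2, p_n + (h/2)·k2); k4 = f(s_n + h, p_n + h·k3); p_{n+1} = p_n + (h/6)·(k1 + 2k2 + 2k3 + k4).
s=1.000000, p=1.000000:
  k1 = f(1.000000, 1.000000) = -2.220000
  k2 = f(1.145000, 0.678100) = -1.505382
  k3 = f(1.145000, 0.781720) = -1.735418
  k4 = f(1.290000, 0.496729) = -1.102738
  p ← 1.000000 + (0.29/6)·(k1 + 2k2 + 2k3 + k4) = 0.526124
p(1.29) ≈ 0.5261

0.5261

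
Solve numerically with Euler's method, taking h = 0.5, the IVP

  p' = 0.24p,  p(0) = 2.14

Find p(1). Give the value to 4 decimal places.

2.6844

Euler: p_{n+1} = p_n + h·f(x_n, p_n).
x=0.000000, p=2.140000: f=0.513600 → p ← 2.140000 + 0.5·0.513600 = 2.396800
x=0.500000, p=2.396800: f=0.575232 → p ← 2.396800 + 0.5·0.575232 = 2.684416
p(1) ≈ 2.6844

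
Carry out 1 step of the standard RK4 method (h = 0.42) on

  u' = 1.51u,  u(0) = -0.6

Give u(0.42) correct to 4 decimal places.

-1.1307

RK4: k1 = f(t_n, u_n); k2 = f(t_n + h/2, u_n + (h/2)·k1); k3 = f(t_n + h/2, u_n + (h/2)·k2); k4 = f(t_n + h, u_n + h·k3); u_{n+1} = u_n + (h/6)·(k1 + 2k2 + 2k3 + k4).
t=0.000000, u=-0.600000:
  k1 = f(0.000000, -0.600000) = -0.906000
  k2 = f(0.210000, -0.790260) = -1.193293
  k3 = f(0.210000, -0.850591) = -1.284393
  k4 = f(0.420000, -1.139445) = -1.720562
  u ← -0.600000 + (0.42/6)·(k1 + 2k2 + 2k3 + k4) = -1.130735
u(0.42) ≈ -1.1307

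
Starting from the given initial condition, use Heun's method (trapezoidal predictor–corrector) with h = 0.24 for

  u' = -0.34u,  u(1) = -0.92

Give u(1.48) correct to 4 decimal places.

Heun: k1 = f(t_n, u_n); k2 = f(t_n + h, u_n + h·k1); u_{n+1} = u_n + (h/2)·(k1 + k2).
t=1.000000, u=-0.920000:
  k1 = f(1.000000, -0.920000) = 0.312800
  k2 = f(1.240000, -0.844928) = 0.287276
  u ← -0.920000 + (0.24/2)·(0.312800 + 0.287276) = -0.847991
t=1.240000, u=-0.847991:
  k1 = f(1.240000, -0.847991) = 0.288317
  k2 = f(1.480000, -0.778795) = 0.264790
  u ← -0.847991 + (0.24/2)·(0.288317 + 0.264790) = -0.781618
u(1.48) ≈ -0.7816

-0.7816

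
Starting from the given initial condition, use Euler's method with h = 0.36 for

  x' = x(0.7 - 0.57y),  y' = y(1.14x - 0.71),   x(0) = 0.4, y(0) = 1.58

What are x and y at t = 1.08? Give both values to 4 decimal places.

0.3510, 1.1459

Euler on (x,y): x_{n+1} = x_n + h·x', y_{n+1} = y_n + h·y'.
0.000000: (0.400000, 1.580000); f=(-0.080240, -0.401320) → (0.371114, 1.435525)
0.360000: (0.371114, 1.435525); f=(-0.043884, -0.411896) → (0.355315, 1.287242)
0.720000: (0.355315, 1.287242); f=(-0.011984, -0.392532) → (0.351001, 1.145931)
(x(1.08), y(1.08)) ≈ (0.3510, 1.1459)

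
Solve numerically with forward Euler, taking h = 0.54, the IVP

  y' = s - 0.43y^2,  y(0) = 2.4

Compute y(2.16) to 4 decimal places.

Euler: y_{n+1} = y_n + h·f(s_n, y_n).
s=0.000000, y=2.400000: f=-2.476800 → y ← 2.400000 + 0.54·(-2.476800) = 1.062528
s=0.540000, y=1.062528: f=0.054545 → y ← 1.062528 + 0.54·0.054545 = 1.091982
s=1.080000, y=1.091982: f=0.567257 → y ← 1.091982 + 0.54·0.567257 = 1.398301
s=1.620000, y=1.398301: f=0.779244 → y ← 1.398301 + 0.54·0.779244 = 1.819093
y(2.16) ≈ 1.8191

1.8191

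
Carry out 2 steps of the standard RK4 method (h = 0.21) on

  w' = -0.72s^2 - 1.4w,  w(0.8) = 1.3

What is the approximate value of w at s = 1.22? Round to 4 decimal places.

RK4: k1 = f(s_n, w_n); k2 = f(s_n + h/2, w_n + (h/2)·k1); k3 = f(s_n + h/2, w_n + (h/2)·k2); k4 = f(s_n + h, w_n + h·k3); w_{n+1} = w_n + (h/6)·(k1 + 2k2 + 2k3 + k4).
s=0.800000, w=1.300000:
  k1 = f(0.800000, 1.300000) = -2.280800
  k2 = f(0.905000, 1.060516) = -2.074420
  k3 = f(0.905000, 1.082186) = -2.104758
  k4 = f(1.010000, 0.858001) = -1.935673
  w ← 1.300000 + (0.21/6)·(k1 + 2k2 + 2k3 + k4) = 0.859881
s=1.010000, w=0.859881:
  k1 = f(1.010000, 0.859881) = -1.938305
  k2 = f(1.115000, 0.656359) = -1.814024
  k3 = f(1.115000, 0.669408) = -1.832294
  k4 = f(1.220000, 0.475099) = -1.736787
  w ← 0.859881 + (0.21/6)·(k1 + 2k2 + 2k3 + k4) = 0.476010
w(1.22) ≈ 0.4760

0.4760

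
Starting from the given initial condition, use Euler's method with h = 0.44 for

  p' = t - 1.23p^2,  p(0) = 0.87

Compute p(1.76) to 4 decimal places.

1.0298

Euler: p_{n+1} = p_n + h·f(t_n, p_n).
t=0.000000, p=0.870000: f=-0.930987 → p ← 0.870000 + 0.44·(-0.930987) = 0.460366
t=0.440000, p=0.460366: f=0.179318 → p ← 0.460366 + 0.44·0.179318 = 0.539266
t=0.880000, p=0.539266: f=0.522307 → p ← 0.539266 + 0.44·0.522307 = 0.769081
t=1.320000, p=0.769081: f=0.592473 → p ← 0.769081 + 0.44·0.592473 = 1.029769
p(1.76) ≈ 1.0298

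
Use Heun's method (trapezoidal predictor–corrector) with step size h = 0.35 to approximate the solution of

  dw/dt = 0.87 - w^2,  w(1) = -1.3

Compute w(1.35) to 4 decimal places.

Heun: k1 = f(t_n, w_n); k2 = f(t_n + h, w_n + h·k1); w_{n+1} = w_n + (h/2)·(k1 + k2).
t=1.000000, w=-1.300000:
  k1 = f(1.000000, -1.300000) = -0.820000
  k2 = f(1.350000, -1.587000) = -1.648569
  w ← -1.300000 + (0.35/2)·(-0.820000 + (-1.648569)) = -1.732000
w(1.35) ≈ -1.7320

-1.7320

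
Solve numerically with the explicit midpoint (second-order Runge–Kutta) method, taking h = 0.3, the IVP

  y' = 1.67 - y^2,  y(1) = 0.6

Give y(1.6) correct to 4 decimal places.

1.0892

Midpoint: k1 = f(t_n, y_n); k2 = f(t_n + h/2, y_n + (h/2)·k1); y_{n+1} = y_n + h·k2.
t=1.000000, y=0.600000:
  k1 = f(1.000000, 0.600000) = 1.310000
  k2 = f(1.150000, 0.796500) = 1.035588
  y ← 0.600000 + 0.3·1.035588 = 0.910676
t=1.300000, y=0.910676:
  k1 = f(1.300000, 0.910676) = 0.840669
  k2 = f(1.450000, 1.036777) = 0.595094
  y ← 0.910676 + 0.3·0.595094 = 1.089205
y(1.6) ≈ 1.0892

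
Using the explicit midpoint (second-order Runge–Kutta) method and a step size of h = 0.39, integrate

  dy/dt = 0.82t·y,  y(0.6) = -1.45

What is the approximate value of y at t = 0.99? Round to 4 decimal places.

-1.8540

Midpoint: k1 = f(t_n, y_n); k2 = f(t_n + h/2, y_n + (h/2)·k1); y_{n+1} = y_n + h·k2.
t=0.600000, y=-1.450000:
  k1 = f(0.600000, -1.450000) = -0.713400
  k2 = f(0.795000, -1.589113) = -1.035943
  y ← -1.450000 + 0.39·(-1.035943) = -1.854018
y(0.99) ≈ -1.8540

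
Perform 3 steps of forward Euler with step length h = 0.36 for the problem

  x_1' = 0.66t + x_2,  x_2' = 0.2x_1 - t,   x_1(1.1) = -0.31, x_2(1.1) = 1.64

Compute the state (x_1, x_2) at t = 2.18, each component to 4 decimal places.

Euler on (x_1,x_2): x_1_{n+1} = x_1_n + h·x_1', x_2_{n+1} = x_2_n + h·x_2'.
1.100000: (-0.310000, 1.640000); f=(2.366000, -1.162000) → (0.541760, 1.221680)
1.460000: (0.541760, 1.221680); f=(2.185280, -1.351648) → (1.328461, 0.735087)
1.820000: (1.328461, 0.735087); f=(1.936287, -1.554308) → (2.025524, 0.175536)
(x_1(2.18), x_2(2.18)) ≈ (2.0255, 0.1755)

2.0255, 0.1755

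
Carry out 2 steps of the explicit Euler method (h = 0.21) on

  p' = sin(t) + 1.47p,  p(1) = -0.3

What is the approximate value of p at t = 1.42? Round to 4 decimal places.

-0.0861

Euler: p_{n+1} = p_n + h·f(t_n, p_n).
t=1.000000, p=-0.300000: f=0.400471 → p ← -0.300000 + 0.21·0.400471 = -0.215901
t=1.210000, p=-0.215901: f=0.618241 → p ← -0.215901 + 0.21·0.618241 = -0.086070
p(1.42) ≈ -0.0861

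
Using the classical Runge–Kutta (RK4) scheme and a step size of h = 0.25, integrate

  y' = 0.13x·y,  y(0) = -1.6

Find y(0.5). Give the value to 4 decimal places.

RK4: k1 = f(x_n, y_n); k2 = f(x_n + h/2, y_n + (h/2)·k1); k3 = f(x_n + h/2, y_n + (h/2)·k2); k4 = f(x_n + h, y_n + h·k3); y_{n+1} = y_n + (h/6)·(k1 + 2k2 + 2k3 + k4).
x=0.000000, y=-1.600000:
  k1 = f(0.000000, -1.600000) = 0.000000
  k2 = f(0.125000, -1.600000) = -0.026000
  k3 = f(0.125000, -1.603250) = -0.026053
  k4 = f(0.250000, -1.606513) = -0.052212
  y ← -1.600000 + (0.25/6)·(k1 + 2k2 + 2k3 + k4) = -1.606513
x=0.250000, y=-1.606513:
  k1 = f(0.250000, -1.606513) = -0.052212
  k2 = f(0.375000, -1.613040) = -0.078636
  k3 = f(0.375000, -1.616343) = -0.078797
  k4 = f(0.500000, -1.626212) = -0.105704
  y ← -1.606513 + (0.25/6)·(k1 + 2k2 + 2k3 + k4) = -1.626212
y(0.5) ≈ -1.6262

-1.6262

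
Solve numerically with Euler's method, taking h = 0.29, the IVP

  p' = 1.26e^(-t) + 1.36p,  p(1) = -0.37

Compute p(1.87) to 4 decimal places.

Euler: p_{n+1} = p_n + h·f(t_n, p_n).
t=1.000000, p=-0.370000: f=-0.039672 → p ← -0.370000 + 0.29·(-0.039672) = -0.381505
t=1.290000, p=-0.381505: f=-0.172005 → p ← -0.381505 + 0.29·(-0.172005) = -0.431386
t=1.580000, p=-0.431386: f=-0.327157 → p ← -0.431386 + 0.29·(-0.327157) = -0.526262
p(1.87) ≈ -0.5263

-0.5263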